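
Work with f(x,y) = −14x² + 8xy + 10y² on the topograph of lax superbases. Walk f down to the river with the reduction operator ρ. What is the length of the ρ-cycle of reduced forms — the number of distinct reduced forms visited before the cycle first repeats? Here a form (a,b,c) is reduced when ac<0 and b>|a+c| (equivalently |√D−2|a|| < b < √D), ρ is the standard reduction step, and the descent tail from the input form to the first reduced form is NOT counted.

D = 624, ⌊√D⌋ = 24
river: ρ → (10,12,-12)
river: ρ → (-12,12,10)
river: ρ → (10,8,-14)
river: ρ → (-14,20,4)
river: ρ → (4,20,-14)
river: ρ → (-14,8,10)
ρ-cycle length = 6 (tail of 0 descent steps not counted)

6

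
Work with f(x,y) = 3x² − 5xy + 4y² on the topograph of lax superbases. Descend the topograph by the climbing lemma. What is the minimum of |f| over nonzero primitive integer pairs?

translate: b→1 (≡-5 mod 6), so (3,-5,4)→(3,1,2)
flip: (3,1,2)→(2,-1,3)
reduced (well bottom): (2,-1,3) with a≤c, −a<b≤a
well minimum = a = 2

2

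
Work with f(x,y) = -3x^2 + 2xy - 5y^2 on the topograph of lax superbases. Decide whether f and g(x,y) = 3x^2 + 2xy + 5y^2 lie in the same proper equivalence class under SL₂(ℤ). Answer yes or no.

D₁ = -56, D₂ = -56
f is negative-definite; reduce −f:
−f: reduced (well bottom): (3,-2,5) with a≤c, −a<b≤a
flip sign back: reduced form of f is (-3,2,-5)
g: reduced (well bottom): (3,2,5) with a≤c, −a<b≤a
reduced forms (-3, 2, -5) vs (3, 2, 5) ⇒ inequivalent

no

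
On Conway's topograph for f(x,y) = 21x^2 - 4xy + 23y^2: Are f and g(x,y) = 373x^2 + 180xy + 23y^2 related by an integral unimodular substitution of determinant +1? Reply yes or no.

D₁ = -1916, D₂ = -1916
f: reduced (well bottom): (21,-4,23) with a≤c, −a<b≤a
g: flip: (373,180,23)→(23,-180,373)
g: translate: b→4 (≡-180 mod 46), so (23,-180,373)→(23,4,21)
g: flip: (23,4,21)→(21,-4,23)
g: reduced (well bottom): (21,-4,23) with a≤c, −a<b≤a
reduced forms (21, -4, 23) vs (21, -4, 23) ⇒ equivalent

yes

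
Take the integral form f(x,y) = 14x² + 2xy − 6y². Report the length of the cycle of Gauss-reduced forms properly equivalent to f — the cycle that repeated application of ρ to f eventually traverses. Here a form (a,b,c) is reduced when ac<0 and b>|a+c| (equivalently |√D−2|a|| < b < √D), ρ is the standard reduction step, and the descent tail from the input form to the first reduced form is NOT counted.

D = 340, ⌊√D⌋ = 18
descent: ρ → (-6,10,10)  [lands on river]
river: ρ → (10,10,-6)
river: ρ → (-6,14,6)
river: ρ → (6,10,-10)
river: ρ → (-10,10,6)
river: ρ → (6,14,-6)
ρ-cycle length = 6 (tail of 1 descent step not counted)

6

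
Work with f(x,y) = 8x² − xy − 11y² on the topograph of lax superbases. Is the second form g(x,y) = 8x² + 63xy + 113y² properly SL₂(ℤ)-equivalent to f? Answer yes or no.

D₁ = 353, D₂ = 353
river cycle of f (length 18): (8, 15, -4), (-4, 17, 4), (4, 15, -8), (-8, 17, 2), (2, 15, -16), (-16, 17, 1), (1, 17, -16), (-16, 15, 2), (2, 17, -8), (-8, 15, 4), … (8 more)
river cycle of g (length 18): (8, 15, -4), (-4, 17, 4), (4, 15, -8), (-8, 17, 2), (2, 15, -16), (-16, 17, 1), (1, 17, -16), (-16, 15, 2), (2, 17, -8), (-8, 15, 4), … (8 more)
cycles coincide ⇒ equivalent

yes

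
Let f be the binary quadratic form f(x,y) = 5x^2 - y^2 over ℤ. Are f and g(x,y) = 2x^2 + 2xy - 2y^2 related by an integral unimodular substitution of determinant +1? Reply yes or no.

D₁ = 20, D₂ = 20
river cycle of f (length 2): (-1, 4, 1), (1, 4, -1)
river cycle of g (length 2): (-2, 2, 2), (2, 2, -2)
cycles differ ⇒ inequivalent

no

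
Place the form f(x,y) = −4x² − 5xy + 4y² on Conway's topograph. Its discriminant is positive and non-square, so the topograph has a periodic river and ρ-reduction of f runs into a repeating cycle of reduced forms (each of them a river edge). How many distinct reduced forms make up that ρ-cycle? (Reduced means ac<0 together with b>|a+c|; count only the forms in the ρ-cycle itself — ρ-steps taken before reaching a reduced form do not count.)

D = 89, ⌊√D⌋ = 9
descent: ρ → (4,5,-4)  [lands on river]
river: ρ → (-4,3,5)
river: ρ → (5,7,-2)
river: ρ → (-2,9,1)
river: ρ → (1,9,-2)
river: ρ → (-2,7,5)
river: ρ → (5,3,-4)
river: ρ → (-4,5,4)
river: ρ → (4,3,-5)
river: ρ → (-5,7,2)
river: ρ → (2,9,-1)
river: ρ → (-1,9,2)
river: ρ → (2,7,-5)
river: ρ → (-5,3,4)
ρ-cycle length = 14 (tail of 1 descent step not counted)

14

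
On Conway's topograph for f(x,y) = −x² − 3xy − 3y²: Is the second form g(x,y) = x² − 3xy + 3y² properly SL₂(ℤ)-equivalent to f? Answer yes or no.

D₁ = -3, D₂ = -3
f is negative-definite; reduce −f:
−f: translate: b→1 (≡3 mod 2), so (1,3,3)→(1,1,1)
−f: reduced (well bottom): (1,1,1) with a≤c, −a<b≤a
flip sign back: reduced form of f is (-1,-1,-1)
g: translate: b→1 (≡-3 mod 2), so (1,-3,3)→(1,1,1)
g: reduced (well bottom): (1,1,1) with a≤c, −a<b≤a
reduced forms (-1, -1, -1) vs (1, 1, 1) ⇒ inequivalent

no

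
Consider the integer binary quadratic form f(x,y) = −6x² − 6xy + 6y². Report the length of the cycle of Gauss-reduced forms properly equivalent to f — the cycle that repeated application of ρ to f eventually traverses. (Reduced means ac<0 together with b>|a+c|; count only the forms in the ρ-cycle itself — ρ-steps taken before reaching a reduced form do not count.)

D = 180, ⌊√D⌋ = 13
descent: ρ → (6,6,-6)  [lands on river]
river: ρ → (-6,6,6)
ρ-cycle length = 2 (tail of 1 descent step not counted)

2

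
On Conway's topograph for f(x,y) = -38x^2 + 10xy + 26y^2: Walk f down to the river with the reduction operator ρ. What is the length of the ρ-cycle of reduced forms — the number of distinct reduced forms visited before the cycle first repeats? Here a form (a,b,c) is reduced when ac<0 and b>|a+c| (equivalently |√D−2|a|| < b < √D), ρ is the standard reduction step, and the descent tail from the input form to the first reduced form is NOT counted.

D = 4052, ⌊√D⌋ = 63
descent: ρ → (26,42,-22)  [lands on river]
river: ρ → (-22,46,22)
river: ρ → (22,42,-26)
river: ρ → (-26,62,2)
river: ρ → (2,62,-26)
river: ρ → (-26,42,22)
river: ρ → (22,46,-22)
river: ρ → (-22,42,26)
river: ρ → (26,62,-2)
river: ρ → (-2,62,26)
ρ-cycle length = 10 (tail of 1 descent step not counted)

10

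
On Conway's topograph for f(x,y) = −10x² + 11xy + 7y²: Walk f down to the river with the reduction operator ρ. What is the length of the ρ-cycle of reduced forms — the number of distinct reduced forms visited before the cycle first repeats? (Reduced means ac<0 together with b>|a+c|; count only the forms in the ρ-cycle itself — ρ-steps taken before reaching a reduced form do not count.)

D = 401, ⌊√D⌋ = 20
river: ρ → (7,17,-4)
river: ρ → (-4,15,11)
river: ρ → (11,7,-8)
river: ρ → (-8,9,10)
river: ρ → (10,11,-7)
river: ρ → (-7,17,4)
river: ρ → (4,15,-11)
river: ρ → (-11,7,8)
river: ρ → (8,9,-10)
river: ρ → (-10,11,7)
ρ-cycle length = 10 (tail of 0 descent steps not counted)

10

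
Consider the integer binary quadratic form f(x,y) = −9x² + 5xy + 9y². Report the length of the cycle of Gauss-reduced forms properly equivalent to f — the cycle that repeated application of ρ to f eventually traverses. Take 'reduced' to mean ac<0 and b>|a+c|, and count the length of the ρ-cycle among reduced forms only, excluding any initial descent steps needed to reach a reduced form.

D = 349, ⌊√D⌋ = 18
river: ρ → (9,13,-5)
river: ρ → (-5,17,3)
river: ρ → (3,13,-15)
river: ρ → (-15,17,1)
river: ρ → (1,17,-15)
river: ρ → (-15,13,3)
river: ρ → (3,17,-5)
river: ρ → (-5,13,9)
river: ρ → (9,5,-9)
river: ρ → (-9,13,5)
river: ρ → (5,17,-3)
river: ρ → (-3,13,15)
river: ρ → (15,17,-1)
river: ρ → (-1,17,15)
river: ρ → (15,13,-3)
river: ρ → (-3,17,5)
river: ρ → (5,13,-9)
river: ρ → (-9,5,9)
ρ-cycle length = 18 (tail of 0 descent steps not counted)

18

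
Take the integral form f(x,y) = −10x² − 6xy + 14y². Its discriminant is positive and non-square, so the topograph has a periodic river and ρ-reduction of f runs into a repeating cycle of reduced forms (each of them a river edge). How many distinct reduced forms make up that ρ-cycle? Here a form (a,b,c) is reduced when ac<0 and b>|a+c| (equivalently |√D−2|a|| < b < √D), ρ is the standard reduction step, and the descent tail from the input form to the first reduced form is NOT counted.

D = 596, ⌊√D⌋ = 24
descent: ρ → (14,6,-10)  [lands on river]
river: ρ → (-10,14,10)
river: ρ → (10,6,-14)
river: ρ → (-14,22,2)
river: ρ → (2,22,-14)
river: ρ → (-14,6,10)
river: ρ → (10,14,-10)
river: ρ → (-10,6,14)
river: ρ → (14,22,-2)
river: ρ → (-2,22,14)
ρ-cycle length = 10 (tail of 1 descent step not counted)

10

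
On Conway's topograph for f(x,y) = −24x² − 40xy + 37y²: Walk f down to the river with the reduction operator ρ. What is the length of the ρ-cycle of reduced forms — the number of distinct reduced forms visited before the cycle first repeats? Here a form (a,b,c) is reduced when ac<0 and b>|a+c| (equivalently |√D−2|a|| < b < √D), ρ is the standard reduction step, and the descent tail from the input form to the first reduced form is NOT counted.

D = 5152, ⌊√D⌋ = 71
descent: ρ → (37,40,-24)  [lands on river]
river: ρ → (-24,56,21)
river: ρ → (21,70,-3)
river: ρ → (-3,68,44)
river: ρ → (44,20,-27)
river: ρ → (-27,34,37)
ρ-cycle length = 6 (tail of 1 descent step not counted)

6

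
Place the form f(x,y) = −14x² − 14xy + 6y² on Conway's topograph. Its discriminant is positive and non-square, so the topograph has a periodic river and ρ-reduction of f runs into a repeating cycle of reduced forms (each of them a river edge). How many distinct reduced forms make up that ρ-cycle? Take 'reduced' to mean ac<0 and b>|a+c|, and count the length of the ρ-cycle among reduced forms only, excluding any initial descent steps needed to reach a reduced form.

D = 532, ⌊√D⌋ = 23
descent: ρ → (6,14,-14)  [lands on river]
river: ρ → (-14,14,6)
river: ρ → (6,22,-2)
river: ρ → (-2,22,6)
ρ-cycle length = 4 (tail of 1 descent step not counted)

4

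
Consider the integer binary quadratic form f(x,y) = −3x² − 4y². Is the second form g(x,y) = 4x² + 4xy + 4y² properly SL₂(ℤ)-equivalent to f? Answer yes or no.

D₁ = -48, D₂ = -48
f is negative-definite; reduce −f:
−f: reduced (well bottom): (3,0,4) with a≤c, −a<b≤a
flip sign back: reduced form of f is (-3,0,-4)
g: reduced (well bottom): (4,4,4) with a≤c, −a<b≤a
reduced forms (-3, 0, -4) vs (4, 4, 4) ⇒ inequivalent

no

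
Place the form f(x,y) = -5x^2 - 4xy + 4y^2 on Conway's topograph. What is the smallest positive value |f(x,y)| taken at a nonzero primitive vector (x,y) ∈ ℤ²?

descent: ρ → (4,4,-5)  [lands on river]
river: ρ → (-5,6,3)
river: ρ → (3,6,-5)
river: ρ → (-5,4,4)
closes: descent 1, river 4
min |a| on river = 3

3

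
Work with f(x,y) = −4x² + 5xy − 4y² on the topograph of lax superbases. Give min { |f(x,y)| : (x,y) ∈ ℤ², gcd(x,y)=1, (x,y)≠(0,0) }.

translate: b→3 (≡-5 mod 8), so (4,-5,4)→(4,3,3)
flip: (4,3,3)→(3,-3,4)
translate: b→3 (≡-3 mod 6), so (3,-3,4)→(3,3,4)
reduced (well bottom): (3,3,4) with a≤c, −a<b≤a
well minimum |f| = |-3| = 3 (negative-definite)

3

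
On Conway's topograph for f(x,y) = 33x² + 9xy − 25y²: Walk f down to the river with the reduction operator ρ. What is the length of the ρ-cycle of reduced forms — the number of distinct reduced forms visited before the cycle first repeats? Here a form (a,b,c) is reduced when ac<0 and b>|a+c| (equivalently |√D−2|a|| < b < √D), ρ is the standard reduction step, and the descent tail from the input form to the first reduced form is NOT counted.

D = 3381, ⌊√D⌋ = 58
river: ρ → (-25,41,17)
river: ρ → (17,27,-39)
river: ρ → (-39,51,5)
river: ρ → (5,49,-49)
river: ρ → (-49,49,5)
river: ρ → (5,51,-39)
river: ρ → (-39,27,17)
river: ρ → (17,41,-25)
river: ρ → (-25,9,33)
river: ρ → (33,57,-1)
river: ρ → (-1,57,33)
river: ρ → (33,9,-25)
ρ-cycle length = 12 (tail of 0 descent steps not counted)

12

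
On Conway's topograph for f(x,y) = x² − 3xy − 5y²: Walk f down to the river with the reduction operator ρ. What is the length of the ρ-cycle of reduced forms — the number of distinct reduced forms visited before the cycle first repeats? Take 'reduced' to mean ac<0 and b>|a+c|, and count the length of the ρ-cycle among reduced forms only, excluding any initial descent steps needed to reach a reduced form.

D = 29, ⌊√D⌋ = 5
descent: ρ → (-5,3,1)
descent: ρ → (1,5,-1)  [lands on river]
river: ρ → (-1,5,1)
ρ-cycle length = 2 (tail of 2 descent steps not counted)

2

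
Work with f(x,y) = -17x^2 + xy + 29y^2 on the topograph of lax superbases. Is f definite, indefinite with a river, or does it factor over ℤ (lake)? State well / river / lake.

D = b²−4ac = 1² − 4·(-17)·29 = 1973
D > 0 non-square ⇒ indefinite ⇒ periodic river

river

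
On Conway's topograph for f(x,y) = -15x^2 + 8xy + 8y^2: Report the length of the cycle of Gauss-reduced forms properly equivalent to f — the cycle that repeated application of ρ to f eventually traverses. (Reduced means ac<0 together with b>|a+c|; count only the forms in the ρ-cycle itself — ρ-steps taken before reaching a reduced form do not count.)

D = 544, ⌊√D⌋ = 23
river: ρ → (8,8,-15)
river: ρ → (-15,22,1)
river: ρ → (1,22,-15)
river: ρ → (-15,8,8)
ρ-cycle length = 4 (tail of 0 descent steps not counted)

4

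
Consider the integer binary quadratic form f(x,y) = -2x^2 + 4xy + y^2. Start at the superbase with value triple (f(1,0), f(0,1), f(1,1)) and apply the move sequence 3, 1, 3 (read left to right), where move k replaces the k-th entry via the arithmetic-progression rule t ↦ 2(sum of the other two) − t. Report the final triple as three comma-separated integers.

start (-2,1,3) = (f(1,0),f(0,1),f(1,1))
replace slot 3: 2·((-2)+1) − 3 = -5 → (-2,1,-5)
replace slot 1: 2·(1+(-5)) − (-2) = -6 → (-6,1,-5)
replace slot 3: 2·((-6)+1) − (-5) = -5 → (-6,1,-5)

-6,1,-5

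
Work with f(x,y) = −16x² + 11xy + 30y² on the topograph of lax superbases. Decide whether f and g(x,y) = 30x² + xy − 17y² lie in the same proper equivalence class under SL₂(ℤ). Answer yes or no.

D₁ = 2041, D₂ = 2041
river cycle of f (length 32): (-16, 43, 3), (3, 41, -30), (-30, 19, 14), (14, 37, -12), (-12, 35, 17), (17, 33, -14), (-14, 23, 27), (27, 31, -10), (-10, 29, 30), (30, 31, -9), … (22 more)
river cycle of g (length 32): (-17, 33, 14), (14, 23, -27), (-27, 31, 10), (10, 29, -30), (-30, 31, 9), (9, 41, -10), (-10, 39, 13), (13, 39, -10), (-10, 41, 9), (9, 31, -30), … (22 more)
cycles differ ⇒ inequivalent

no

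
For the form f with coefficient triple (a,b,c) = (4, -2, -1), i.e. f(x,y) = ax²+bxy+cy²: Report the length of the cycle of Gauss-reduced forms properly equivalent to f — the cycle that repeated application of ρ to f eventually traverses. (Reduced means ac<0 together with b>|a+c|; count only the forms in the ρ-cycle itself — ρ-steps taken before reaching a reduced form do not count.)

D = 20, ⌊√D⌋ = 4
descent: ρ → (-1,4,1)  [lands on river]
river: ρ → (1,4,-1)
ρ-cycle length = 2 (tail of 1 descent step not counted)

2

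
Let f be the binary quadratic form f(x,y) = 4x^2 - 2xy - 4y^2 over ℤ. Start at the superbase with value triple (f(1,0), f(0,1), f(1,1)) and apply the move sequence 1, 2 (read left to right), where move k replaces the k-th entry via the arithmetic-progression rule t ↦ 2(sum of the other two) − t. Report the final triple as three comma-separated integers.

start (4,-4,-2) = (f(1,0),f(0,1),f(1,1))
replace slot 1: 2·((-4)+(-2)) − 4 = -16 → (-16,-4,-2)
replace slot 2: 2·((-16)+(-2)) − (-4) = -32 → (-16,-32,-2)

-16,-32,-2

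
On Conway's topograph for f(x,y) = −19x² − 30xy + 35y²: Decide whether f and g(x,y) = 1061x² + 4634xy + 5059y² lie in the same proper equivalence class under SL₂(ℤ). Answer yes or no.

D₁ = 3560, D₂ = 3560
river cycle of f (length 8): (35, 30, -19), (-19, 46, 19), (19, 30, -35), (-35, 40, 14), (14, 44, -29), (-29, 14, 29), (29, 44, -14), (-14, 40, 35)
river cycle of g (length 8): (35, 30, -19), (-19, 46, 19), (19, 30, -35), (-35, 40, 14), (14, 44, -29), (-29, 14, 29), (29, 44, -14), (-14, 40, 35)
cycles coincide ⇒ equivalent

yes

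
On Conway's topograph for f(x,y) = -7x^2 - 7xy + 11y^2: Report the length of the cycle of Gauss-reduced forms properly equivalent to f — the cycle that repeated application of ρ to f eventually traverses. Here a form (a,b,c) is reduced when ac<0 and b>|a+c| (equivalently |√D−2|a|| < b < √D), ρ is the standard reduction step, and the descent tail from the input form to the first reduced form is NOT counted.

D = 357, ⌊√D⌋ = 18
descent: ρ → (11,7,-7)  [lands on river]
river: ρ → (-7,7,11)
river: ρ → (11,15,-3)
river: ρ → (-3,15,11)
ρ-cycle length = 4 (tail of 1 descent step not counted)

4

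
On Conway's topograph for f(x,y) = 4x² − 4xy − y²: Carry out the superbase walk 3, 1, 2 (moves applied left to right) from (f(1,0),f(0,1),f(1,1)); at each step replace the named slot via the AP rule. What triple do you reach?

start (4,-1,-1) = (f(1,0),f(0,1),f(1,1))
replace slot 3: 2·(4+(-1)) − (-1) = 7 → (4,-1,7)
replace slot 1: 2·((-1)+7) − 4 = 8 → (8,-1,7)
replace slot 2: 2·(8+7) − (-1) = 31 → (8,31,7)

8,31,7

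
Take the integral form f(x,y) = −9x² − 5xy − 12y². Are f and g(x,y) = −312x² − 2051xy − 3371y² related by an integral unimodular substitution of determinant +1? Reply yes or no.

D₁ = -407, D₂ = -407
f is negative-definite; reduce −f:
−f: reduced (well bottom): (9,5,12) with a≤c, −a<b≤a
flip sign back: reduced form of f is (-9,-5,-12)
g is negative-definite; reduce −g:
−g: translate: b→179 (≡2051 mod 624), so (312,2051,3371)→(312,179,26)
−g: flip: (312,179,26)→(26,-179,312)
−g: translate: b→-23 (≡-179 mod 52), so (26,-179,312)→(26,-23,9)
−g: flip: (26,-23,9)→(9,23,26)
−g: translate: b→5 (≡23 mod 18), so (9,23,26)→(9,5,12)
−g: reduced (well bottom): (9,5,12) with a≤c, −a<b≤a
flip sign back: reduced form of g is (-9,-5,-12)
reduced forms (-9, -5, -12) vs (-9, -5, -12) ⇒ equivalent

yes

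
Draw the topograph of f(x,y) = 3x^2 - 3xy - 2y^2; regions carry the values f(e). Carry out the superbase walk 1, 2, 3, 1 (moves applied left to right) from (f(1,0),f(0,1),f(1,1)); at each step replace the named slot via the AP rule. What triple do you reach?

start (3,-2,-2) = (f(1,0),f(0,1),f(1,1))
replace slot 1: 2·((-2)+(-2)) − 3 = -11 → (-11,-2,-2)
replace slot 2: 2·((-11)+(-2)) − (-2) = -24 → (-11,-24,-2)
replace slot 3: 2·((-11)+(-24)) − (-2) = -68 → (-11,-24,-68)
replace slot 1: 2·((-24)+(-68)) − (-11) = -173 → (-173,-24,-68)

-173,-24,-68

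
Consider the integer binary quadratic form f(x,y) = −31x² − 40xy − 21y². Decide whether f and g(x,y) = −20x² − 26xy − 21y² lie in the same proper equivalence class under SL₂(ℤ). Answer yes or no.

D₁ = -1004, D₂ = -1004
f is negative-definite; reduce −f:
−f: translate: b→-22 (≡40 mod 62), so (31,40,21)→(31,-22,12)
−f: flip: (31,-22,12)→(12,22,31)
−f: translate: b→-2 (≡22 mod 24), so (12,22,31)→(12,-2,21)
−f: reduced (well bottom): (12,-2,21) with a≤c, −a<b≤a
flip sign back: reduced form of f is (-12,2,-21)
g is negative-definite; reduce −g:
−g: translate: b→-14 (≡26 mod 40), so (20,26,21)→(20,-14,15)
−g: flip: (20,-14,15)→(15,14,20)
−g: reduced (well bottom): (15,14,20) with a≤c, −a<b≤a
flip sign back: reduced form of g is (-15,-14,-20)
reduced forms (-12, 2, -21) vs (-15, -14, -20) ⇒ inequivalent

no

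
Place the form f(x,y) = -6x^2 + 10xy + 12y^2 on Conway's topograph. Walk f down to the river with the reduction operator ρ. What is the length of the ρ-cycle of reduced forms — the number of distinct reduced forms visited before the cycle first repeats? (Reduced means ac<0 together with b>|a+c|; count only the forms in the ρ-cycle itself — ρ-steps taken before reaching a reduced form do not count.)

D = 388, ⌊√D⌋ = 19
river: ρ → (12,14,-4)
river: ρ → (-4,18,4)
river: ρ → (4,14,-12)
river: ρ → (-12,10,6)
river: ρ → (6,14,-8)
river: ρ → (-8,18,2)
river: ρ → (2,18,-8)
river: ρ → (-8,14,6)
river: ρ → (6,10,-12)
river: ρ → (-12,14,4)
river: ρ → (4,18,-4)
river: ρ → (-4,14,12)
river: ρ → (12,10,-6)
river: ρ → (-6,14,8)
river: ρ → (8,18,-2)
river: ρ → (-2,18,8)
river: ρ → (8,14,-6)
river: ρ → (-6,10,12)
ρ-cycle length = 18 (tail of 0 descent steps not counted)

18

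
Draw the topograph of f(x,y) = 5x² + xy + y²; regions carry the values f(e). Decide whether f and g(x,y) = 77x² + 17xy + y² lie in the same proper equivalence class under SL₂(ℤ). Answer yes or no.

D₁ = -19, D₂ = -19
f: flip: (5,1,1)→(1,-1,5)
f: translate: b→1 (≡-1 mod 2), so (1,-1,5)→(1,1,5)
f: reduced (well bottom): (1,1,5) with a≤c, −a<b≤a
g: flip: (77,17,1)→(1,-17,77)
g: translate: b→1 (≡-17 mod 2), so (1,-17,77)→(1,1,5)
g: reduced (well bottom): (1,1,5) with a≤c, −a<b≤a
reduced forms (1, 1, 5) vs (1, 1, 5) ⇒ equivalent

yes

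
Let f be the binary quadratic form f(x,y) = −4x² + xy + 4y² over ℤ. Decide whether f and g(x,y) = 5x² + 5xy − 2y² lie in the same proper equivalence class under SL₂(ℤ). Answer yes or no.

D₁ = 65, D₂ = 65
river cycle of f (length 6): (4, 7, -1), (-1, 7, 4), (4, 1, -4), (-4, 7, 1), (1, 7, -4), (-4, 1, 4)
river cycle of g (length 6): (-2, 7, 2), (2, 5, -5), (-5, 5, 2), (2, 7, -2), (-2, 5, 5), (5, 5, -2)
cycles differ ⇒ inequivalent

no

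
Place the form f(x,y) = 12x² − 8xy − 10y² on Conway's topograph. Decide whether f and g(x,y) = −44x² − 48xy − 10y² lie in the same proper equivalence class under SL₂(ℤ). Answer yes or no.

D₁ = 544, D₂ = 544
river cycle of f (length 6): (-10, 8, 12), (12, 16, -6), (-6, 20, 6), (6, 16, -12), (-12, 8, 10), (10, 12, -10)
river cycle of g (length 6): (-10, 8, 12), (12, 16, -6), (-6, 20, 6), (6, 16, -12), (-12, 8, 10), (10, 12, -10)
cycles coincide ⇒ equivalent

yes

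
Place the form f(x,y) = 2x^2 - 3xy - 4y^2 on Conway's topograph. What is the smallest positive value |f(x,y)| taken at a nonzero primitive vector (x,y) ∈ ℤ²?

descent: ρ → (-4,3,2)  [lands on river]
river: ρ → (2,5,-2)
river: ρ → (-2,3,4)
river: ρ → (4,5,-1)
river: ρ → (-1,5,4)
river: ρ → (4,3,-2)
river: ρ → (-2,5,2)
river: ρ → (2,3,-4)
river: ρ → (-4,5,1)
river: ρ → (1,5,-4)
closes: descent 1, river 10
min |a| on river = 1

1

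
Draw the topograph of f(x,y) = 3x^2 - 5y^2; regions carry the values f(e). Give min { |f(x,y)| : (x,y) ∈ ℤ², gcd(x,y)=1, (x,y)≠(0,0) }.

descent: ρ → (-5,0,3)
descent: ρ → (3,6,-2)  [lands on river]
river: ρ → (-2,6,3)
closes: descent 2, river 2
min |a| on river = 2

2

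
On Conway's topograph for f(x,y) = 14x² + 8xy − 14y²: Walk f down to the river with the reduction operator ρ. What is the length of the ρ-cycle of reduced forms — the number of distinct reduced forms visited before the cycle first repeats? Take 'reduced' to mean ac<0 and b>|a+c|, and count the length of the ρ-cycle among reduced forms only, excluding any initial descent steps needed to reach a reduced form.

D = 848, ⌊√D⌋ = 29
river: ρ → (-14,20,8)
river: ρ → (8,28,-2)
river: ρ → (-2,28,8)
river: ρ → (8,20,-14)
river: ρ → (-14,8,14)
river: ρ → (14,20,-8)
river: ρ → (-8,28,2)
river: ρ → (2,28,-8)
river: ρ → (-8,20,14)
river: ρ → (14,8,-14)
ρ-cycle length = 10 (tail of 0 descent steps not counted)

10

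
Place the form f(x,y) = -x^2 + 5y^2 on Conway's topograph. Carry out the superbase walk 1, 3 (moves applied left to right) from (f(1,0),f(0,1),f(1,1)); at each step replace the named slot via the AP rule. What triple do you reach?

start (-1,5,4) = (f(1,0),f(0,1),f(1,1))
replace slot 1: 2·(5+4) − (-1) = 19 → (19,5,4)
replace slot 3: 2·(19+5) − 4 = 44 → (19,5,44)

19,5,44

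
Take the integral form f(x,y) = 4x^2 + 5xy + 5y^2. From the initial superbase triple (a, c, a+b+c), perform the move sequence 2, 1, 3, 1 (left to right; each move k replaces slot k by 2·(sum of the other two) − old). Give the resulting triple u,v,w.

start (4,5,14) = (f(1,0),f(0,1),f(1,1))
replace slot 2: 2·(4+14) − 5 = 31 → (4,31,14)
replace slot 1: 2·(31+14) − 4 = 86 → (86,31,14)
replace slot 3: 2·(86+31) − 14 = 220 → (86,31,220)
replace slot 1: 2·(31+220) − 86 = 416 → (416,31,220)

416,31,220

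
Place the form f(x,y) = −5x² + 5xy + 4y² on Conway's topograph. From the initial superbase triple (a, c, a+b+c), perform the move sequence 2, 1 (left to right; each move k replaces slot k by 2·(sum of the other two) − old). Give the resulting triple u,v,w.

start (-5,4,4) = (f(1,0),f(0,1),f(1,1))
replace slot 2: 2·((-5)+4) − 4 = -6 → (-5,-6,4)
replace slot 1: 2·((-6)+4) − (-5) = 1 → (1,-6,4)

1,-6,4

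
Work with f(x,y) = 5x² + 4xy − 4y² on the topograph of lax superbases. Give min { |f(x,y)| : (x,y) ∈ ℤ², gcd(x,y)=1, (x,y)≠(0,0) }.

river: ρ → (-4,4,5)
river: ρ → (5,6,-3)
river: ρ → (-3,6,5)
river: ρ → (5,4,-4)
closes: descent 0, river 4
min |a| on river = 3

3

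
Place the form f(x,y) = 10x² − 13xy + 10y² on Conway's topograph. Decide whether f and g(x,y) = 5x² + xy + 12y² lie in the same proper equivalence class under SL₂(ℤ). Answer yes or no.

D₁ = -231, D₂ = -239
discriminants differ ⇒ not SL₂(ℤ)-equivalent

no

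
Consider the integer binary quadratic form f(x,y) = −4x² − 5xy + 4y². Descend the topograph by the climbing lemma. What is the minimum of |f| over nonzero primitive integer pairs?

descent: ρ → (4,5,-4)  [lands on river]
river: ρ → (-4,3,5)
river: ρ → (5,7,-2)
river: ρ → (-2,9,1)
river: ρ → (1,9,-2)
river: ρ → (-2,7,5)
river: ρ → (5,3,-4)
river: ρ → (-4,5,4)
river: ρ → (4,3,-5)
river: ρ → (-5,7,2)
river: ρ → (2,9,-1)
river: ρ → (-1,9,2)
river: ρ → (2,7,-5)
river: ρ → (-5,3,4)
closes: descent 1, river 14
min |a| on river = 1

1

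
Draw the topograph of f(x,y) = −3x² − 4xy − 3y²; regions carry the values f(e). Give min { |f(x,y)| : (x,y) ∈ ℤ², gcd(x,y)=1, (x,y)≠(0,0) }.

translate: b→-2 (≡4 mod 6), so (3,4,3)→(3,-2,2)
flip: (3,-2,2)→(2,2,3)
reduced (well bottom): (2,2,3) with a≤c, −a<b≤a
well minimum |f| = |-2| = 2 (negative-definite)

2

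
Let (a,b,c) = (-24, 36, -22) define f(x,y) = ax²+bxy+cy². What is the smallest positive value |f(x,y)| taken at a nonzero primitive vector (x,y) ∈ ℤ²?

translate: b→12 (≡-36 mod 48), so (24,-36,22)→(24,12,10)
flip: (24,12,10)→(10,-12,24)
translate: b→8 (≡-12 mod 20), so (10,-12,24)→(10,8,22)
reduced (well bottom): (10,8,22) with a≤c, −a<b≤a
well minimum |f| = |-10| = 10 (negative-definite)

10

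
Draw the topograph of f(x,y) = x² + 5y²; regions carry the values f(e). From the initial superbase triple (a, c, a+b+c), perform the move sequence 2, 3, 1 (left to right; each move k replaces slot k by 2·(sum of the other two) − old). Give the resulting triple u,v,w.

start (1,5,6) = (f(1,0),f(0,1),f(1,1))
replace slot 2: 2·(1+6) − 5 = 9 → (1,9,6)
replace slot 3: 2·(1+9) − 6 = 14 → (1,9,14)
replace slot 1: 2·(9+14) − 1 = 45 → (45,9,14)

45,9,14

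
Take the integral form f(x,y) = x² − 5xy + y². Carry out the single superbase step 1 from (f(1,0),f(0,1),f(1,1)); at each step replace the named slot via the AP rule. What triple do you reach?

start (1,1,-3) = (f(1,0),f(0,1),f(1,1))
replace slot 1: 2·(1+(-3)) − 1 = -5 → (-5,1,-3)

-5,1,-3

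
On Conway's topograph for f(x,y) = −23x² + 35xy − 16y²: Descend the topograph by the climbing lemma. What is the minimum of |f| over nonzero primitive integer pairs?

translate: b→11 (≡-35 mod 46), so (23,-35,16)→(23,11,4)
flip: (23,11,4)→(4,-11,23)
translate: b→-3 (≡-11 mod 8), so (4,-11,23)→(4,-3,16)
reduced (well bottom): (4,-3,16) with a≤c, −a<b≤a
well minimum |f| = |-4| = 4 (negative-definite)

4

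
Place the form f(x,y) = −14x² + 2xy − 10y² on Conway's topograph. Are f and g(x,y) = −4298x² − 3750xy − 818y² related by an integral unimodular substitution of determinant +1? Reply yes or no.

D₁ = -556, D₂ = -556
f is negative-definite; reduce −f:
−f: flip: (14,-2,10)→(10,2,14)
−f: reduced (well bottom): (10,2,14) with a≤c, −a<b≤a
flip sign back: reduced form of f is (-10,-2,-14)
g is negative-definite; reduce −g:
−g: flip: (4298,3750,818)→(818,-3750,4298)
−g: translate: b→-478 (≡-3750 mod 1636), so (818,-3750,4298)→(818,-478,70)
−g: flip: (818,-478,70)→(70,478,818)
−g: translate: b→58 (≡478 mod 140), so (70,478,818)→(70,58,14)
−g: flip: (70,58,14)→(14,-58,70)
−g: translate: b→-2 (≡-58 mod 28), so (14,-58,70)→(14,-2,10)
−g: flip: (14,-2,10)→(10,2,14)
−g: reduced (well bottom): (10,2,14) with a≤c, −a<b≤a
flip sign back: reduced form of g is (-10,-2,-14)
reduced forms (-10, -2, -14) vs (-10, -2, -14) ⇒ equivalent

yes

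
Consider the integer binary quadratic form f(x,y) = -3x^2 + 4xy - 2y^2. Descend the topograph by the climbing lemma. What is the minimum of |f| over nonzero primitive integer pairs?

translate: b→2 (≡-4 mod 6), so (3,-4,2)→(3,2,1)
flip: (3,2,1)→(1,-2,3)
translate: b→0 (≡-2 mod 2), so (1,-2,3)→(1,0,2)
reduced (well bottom): (1,0,2) with a≤c, −a<b≤a
well minimum |f| = |-1| = 1 (negative-definite)

1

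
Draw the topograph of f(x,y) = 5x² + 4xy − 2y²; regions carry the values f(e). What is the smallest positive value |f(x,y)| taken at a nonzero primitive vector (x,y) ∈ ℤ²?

river: ρ → (-2,4,5)
river: ρ → (5,6,-1)
river: ρ → (-1,6,5)
river: ρ → (5,4,-2)
closes: descent 0, river 4
min |a| on river = 1

1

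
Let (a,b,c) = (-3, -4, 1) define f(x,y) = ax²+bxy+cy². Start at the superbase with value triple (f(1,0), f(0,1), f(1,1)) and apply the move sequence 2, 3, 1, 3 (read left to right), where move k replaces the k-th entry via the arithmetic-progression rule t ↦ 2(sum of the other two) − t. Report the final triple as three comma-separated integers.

start (-3,1,-6) = (f(1,0),f(0,1),f(1,1))
replace slot 2: 2·((-3)+(-6)) − 1 = -19 → (-3,-19,-6)
replace slot 3: 2·((-3)+(-19)) − (-6) = -38 → (-3,-19,-38)
replace slot 1: 2·((-19)+(-38)) − (-3) = -111 → (-111,-19,-38)
replace slot 3: 2·((-111)+(-19)) − (-38) = -222 → (-111,-19,-222)

-111,-19,-222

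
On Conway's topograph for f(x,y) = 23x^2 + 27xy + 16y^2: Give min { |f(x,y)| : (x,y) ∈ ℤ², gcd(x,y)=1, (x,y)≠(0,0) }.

translate: b→-19 (≡27 mod 46), so (23,27,16)→(23,-19,12)
flip: (23,-19,12)→(12,19,23)
translate: b→-5 (≡19 mod 24), so (12,19,23)→(12,-5,16)
reduced (well bottom): (12,-5,16) with a≤c, −a<b≤a
well minimum = a = 12

12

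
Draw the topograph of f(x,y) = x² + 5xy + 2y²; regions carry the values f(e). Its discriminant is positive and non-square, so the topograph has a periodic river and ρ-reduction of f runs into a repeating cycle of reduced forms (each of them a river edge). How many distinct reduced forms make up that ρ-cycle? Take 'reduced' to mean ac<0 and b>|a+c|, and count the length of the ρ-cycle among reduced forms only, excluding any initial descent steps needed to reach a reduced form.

D = 17, ⌊√D⌋ = 4
descent: ρ → (2,3,-1)  [lands on river]
river: ρ → (-1,3,2)
river: ρ → (2,1,-2)
river: ρ → (-2,3,1)
river: ρ → (1,3,-2)
river: ρ → (-2,1,2)
ρ-cycle length = 6 (tail of 1 descent step not counted)

6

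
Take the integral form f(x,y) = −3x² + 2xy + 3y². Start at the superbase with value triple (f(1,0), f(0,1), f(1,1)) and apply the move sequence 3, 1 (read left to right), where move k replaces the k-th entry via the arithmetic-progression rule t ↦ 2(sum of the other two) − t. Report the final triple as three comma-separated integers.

start (-3,3,2) = (f(1,0),f(0,1),f(1,1))
replace slot 3: 2·((-3)+3) − 2 = -2 → (-3,3,-2)
replace slot 1: 2·(3+(-2)) − (-3) = 5 → (5,3,-2)

5,3,-2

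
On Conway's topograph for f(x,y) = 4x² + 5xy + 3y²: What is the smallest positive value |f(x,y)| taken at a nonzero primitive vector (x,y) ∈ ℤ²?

translate: b→-3 (≡5 mod 8), so (4,5,3)→(4,-3,2)
flip: (4,-3,2)→(2,3,4)
translate: b→-1 (≡3 mod 4), so (2,3,4)→(2,-1,3)
reduced (well bottom): (2,-1,3) with a≤c, −a<b≤a
well minimum = a = 2

2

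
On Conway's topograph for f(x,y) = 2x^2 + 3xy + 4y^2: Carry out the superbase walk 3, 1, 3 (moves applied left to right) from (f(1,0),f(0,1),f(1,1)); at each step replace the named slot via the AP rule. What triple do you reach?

start (2,4,9) = (f(1,0),f(0,1),f(1,1))
replace slot 3: 2·(2+4) − 9 = 3 → (2,4,3)
replace slot 1: 2·(4+3) − 2 = 12 → (12,4,3)
replace slot 3: 2·(12+4) − 3 = 29 → (12,4,29)

12,4,29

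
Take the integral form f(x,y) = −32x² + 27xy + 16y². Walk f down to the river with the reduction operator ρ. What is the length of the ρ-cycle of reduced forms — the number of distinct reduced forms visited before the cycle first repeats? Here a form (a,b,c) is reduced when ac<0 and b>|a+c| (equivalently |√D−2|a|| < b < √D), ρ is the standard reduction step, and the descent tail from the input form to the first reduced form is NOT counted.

D = 2777, ⌊√D⌋ = 52
river: ρ → (16,37,-22)
river: ρ → (-22,51,2)
river: ρ → (2,49,-47)
river: ρ → (-47,45,4)
river: ρ → (4,51,-11)
river: ρ → (-11,37,32)
river: ρ → (32,27,-16)
river: ρ → (-16,37,22)
river: ρ → (22,51,-2)
river: ρ → (-2,49,47)
river: ρ → (47,45,-4)
river: ρ → (-4,51,11)
river: ρ → (11,37,-32)
river: ρ → (-32,27,16)
ρ-cycle length = 14 (tail of 0 descent steps not counted)

14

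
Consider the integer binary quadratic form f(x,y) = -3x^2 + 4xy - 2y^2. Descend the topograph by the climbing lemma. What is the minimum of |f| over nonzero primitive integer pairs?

translate: b→2 (≡-4 mod 6), so (3,-4,2)→(3,2,1)
flip: (3,2,1)→(1,-2,3)
translate: b→0 (≡-2 mod 2), so (1,-2,3)→(1,0,2)
reduced (well bottom): (1,0,2) with a≤c, −a<b≤a
well minimum |f| = |-1| = 1 (negative-definite)

1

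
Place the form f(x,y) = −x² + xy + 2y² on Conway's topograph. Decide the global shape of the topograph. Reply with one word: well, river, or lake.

D = b²−4ac = 1² − 4·(-1)·2 = 9
D = 3² is a perfect square ⇒ form factors over ℤ ⇒ lakes

lake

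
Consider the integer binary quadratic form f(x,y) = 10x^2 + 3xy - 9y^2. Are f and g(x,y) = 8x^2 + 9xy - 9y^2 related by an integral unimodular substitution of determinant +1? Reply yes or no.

D₁ = 369, D₂ = 369
river cycle of f (length 16): (-9, 15, 4), (4, 17, -5), (-5, 13, 10), (10, 7, -8), (-8, 9, 9), (9, 9, -8), (-8, 7, 10), (10, 13, -5), (-5, 17, 4), (4, 15, -9), … (6 more)
river cycle of g (length 16): (-9, 9, 8), (8, 7, -10), (-10, 13, 5), (5, 17, -4), (-4, 15, 9), (9, 3, -10), (-10, 17, 2), (2, 19, -1), (-1, 19, 2), (2, 17, -10), … (6 more)
cycles differ ⇒ inequivalent

no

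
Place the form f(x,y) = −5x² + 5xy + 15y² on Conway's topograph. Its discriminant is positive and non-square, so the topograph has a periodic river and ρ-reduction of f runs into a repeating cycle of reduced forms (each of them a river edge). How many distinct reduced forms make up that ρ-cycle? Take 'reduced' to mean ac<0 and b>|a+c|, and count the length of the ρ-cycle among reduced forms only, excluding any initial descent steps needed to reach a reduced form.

D = 325, ⌊√D⌋ = 18
descent: ρ → (15,-5,-5)
descent: ρ → (-5,15,5)  [lands on river]
river: ρ → (5,15,-5)
ρ-cycle length = 2 (tail of 2 descent steps not counted)

2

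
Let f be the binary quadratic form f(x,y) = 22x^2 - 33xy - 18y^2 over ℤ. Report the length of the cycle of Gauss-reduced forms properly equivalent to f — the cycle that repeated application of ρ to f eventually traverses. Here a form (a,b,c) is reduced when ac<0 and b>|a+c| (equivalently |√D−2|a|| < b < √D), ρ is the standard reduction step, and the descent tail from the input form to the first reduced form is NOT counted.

D = 2673, ⌊√D⌋ = 51
descent: ρ → (-18,33,22)  [lands on river]
river: ρ → (22,11,-29)
river: ρ → (-29,47,4)
river: ρ → (4,49,-17)
river: ρ → (-17,19,34)
river: ρ → (34,49,-2)
river: ρ → (-2,51,9)
river: ρ → (9,39,-32)
river: ρ → (-32,25,16)
river: ρ → (16,39,-18)
ρ-cycle length = 10 (tail of 1 descent step not counted)

10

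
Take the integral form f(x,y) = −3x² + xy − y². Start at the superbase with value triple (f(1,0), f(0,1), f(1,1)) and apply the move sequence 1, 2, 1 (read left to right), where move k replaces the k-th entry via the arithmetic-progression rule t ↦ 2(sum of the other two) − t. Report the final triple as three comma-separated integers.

start (-3,-1,-3) = (f(1,0),f(0,1),f(1,1))
replace slot 1: 2·((-1)+(-3)) − (-3) = -5 → (-5,-1,-3)
replace slot 2: 2·((-5)+(-3)) − (-1) = -15 → (-5,-15,-3)
replace slot 1: 2·((-15)+(-3)) − (-5) = -31 → (-31,-15,-3)

-31,-15,-3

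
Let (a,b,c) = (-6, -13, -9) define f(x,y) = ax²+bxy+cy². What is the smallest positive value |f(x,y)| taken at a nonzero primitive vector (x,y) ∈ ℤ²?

translate: b→1 (≡13 mod 12), so (6,13,9)→(6,1,2)
flip: (6,1,2)→(2,-1,6)
reduced (well bottom): (2,-1,6) with a≤c, −a<b≤a
well minimum |f| = |-2| = 2 (negative-definite)

2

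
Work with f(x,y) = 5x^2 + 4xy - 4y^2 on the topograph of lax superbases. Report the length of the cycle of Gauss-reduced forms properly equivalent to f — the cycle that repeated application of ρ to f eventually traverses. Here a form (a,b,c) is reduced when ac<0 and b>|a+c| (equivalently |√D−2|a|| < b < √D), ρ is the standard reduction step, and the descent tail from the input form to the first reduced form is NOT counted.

D = 96, ⌊√D⌋ = 9
river: ρ → (-4,4,5)
river: ρ → (5,6,-3)
river: ρ → (-3,6,5)
river: ρ → (5,4,-4)
ρ-cycle length = 4 (tail of 0 descent steps not counted)

4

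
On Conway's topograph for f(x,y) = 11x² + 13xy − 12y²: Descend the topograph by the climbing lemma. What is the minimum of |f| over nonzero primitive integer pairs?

river: ρ → (-12,11,12)
river: ρ → (12,13,-11)
river: ρ → (-11,9,14)
river: ρ → (14,19,-6)
river: ρ → (-6,17,17)
river: ρ → (17,17,-6)
river: ρ → (-6,19,14)
river: ρ → (14,9,-11)
river: ρ → (-11,13,12)
river: ρ → (12,11,-12)
river: ρ → (-12,13,11)
river: ρ → (11,9,-14)
river: ρ → (-14,19,6)
river: ρ → (6,17,-17)
river: ρ → (-17,17,6)
river: ρ → (6,19,-14)
river: ρ → (-14,9,11)
river: ρ → (11,13,-12)
closes: descent 0, river 18
min |a| on river = 6

6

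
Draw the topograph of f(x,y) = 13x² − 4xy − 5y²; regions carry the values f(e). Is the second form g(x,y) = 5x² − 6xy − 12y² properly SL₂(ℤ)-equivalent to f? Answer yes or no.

D₁ = 276, D₂ = 276
river cycle of f (length 8): (-5, 14, 4), (4, 10, -11), (-11, 12, 3), (3, 12, -11), (-11, 10, 4), (4, 14, -5), (-5, 16, 1), (1, 16, -5)
river cycle of g (length 8): (5, 14, -4), (-4, 10, 11), (11, 12, -3), (-3, 12, 11), (11, 10, -4), (-4, 14, 5), (5, 16, -1), (-1, 16, 5)
cycles differ ⇒ inequivalent

no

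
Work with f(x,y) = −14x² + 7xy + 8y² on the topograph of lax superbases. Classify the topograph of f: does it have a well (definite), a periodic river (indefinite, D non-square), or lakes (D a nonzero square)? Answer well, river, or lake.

D = b²−4ac = 7² − 4·(-14)·8 = 497
D > 0 non-square ⇒ indefinite ⇒ periodic river

river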